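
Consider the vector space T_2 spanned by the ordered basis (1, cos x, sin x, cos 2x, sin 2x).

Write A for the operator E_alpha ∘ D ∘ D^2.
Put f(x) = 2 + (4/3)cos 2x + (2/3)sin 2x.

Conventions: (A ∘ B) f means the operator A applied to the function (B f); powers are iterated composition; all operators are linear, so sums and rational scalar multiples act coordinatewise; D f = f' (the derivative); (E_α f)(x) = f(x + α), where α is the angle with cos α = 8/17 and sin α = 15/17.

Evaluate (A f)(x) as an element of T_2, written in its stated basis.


D f = (4/3)cos 2x - (8/3)sin 2x
D D f = -(16/3)cos 2x - (8/3)sin 2x
D D^2 f = -(16/3)cos 2x + (32/3)sin 2x
E_alpha D D^2 f = (10256/867)cos 2x - (1312/867)sin 2x

the image equals g(x) = (10256/867)cos 2x - (1312/867)sin 2x


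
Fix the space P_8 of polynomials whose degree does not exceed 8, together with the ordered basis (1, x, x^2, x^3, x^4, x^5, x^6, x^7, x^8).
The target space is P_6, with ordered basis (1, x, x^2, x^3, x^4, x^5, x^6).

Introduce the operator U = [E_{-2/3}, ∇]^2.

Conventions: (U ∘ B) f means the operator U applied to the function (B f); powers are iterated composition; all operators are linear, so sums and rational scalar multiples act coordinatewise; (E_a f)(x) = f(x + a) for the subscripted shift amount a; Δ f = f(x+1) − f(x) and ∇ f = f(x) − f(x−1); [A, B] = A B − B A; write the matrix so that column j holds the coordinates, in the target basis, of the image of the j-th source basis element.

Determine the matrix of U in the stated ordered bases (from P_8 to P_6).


the matrix is [[0, 0, 0, 0, 0, 0, 0, 0, 0]; [0, 0, 0, 0, 0, 0, 0, 0, 0]; [0, 0, 0, 0, 0, 0, 0, 0, 0]; [0, 0, 0, 0, 0, 0, 0, 0, 0]; [0, 0, 0, 0, 0, 0, 0, 0, 0]; [0, 0, 0, 0, 0, 0, 0, 0, 0]; [0, 0, 0, 0, 0, 0, 0, 0, 0]] (rows listed top to bottom)

image of 1: 0
image of x: 0
image of x^2: 0
image of x^3: 0
image of x^4: 0
image of x^5: 0
image of x^6: 0
image of x^7: 0
image of x^8: 0
each image's coordinates form column j of the matrix


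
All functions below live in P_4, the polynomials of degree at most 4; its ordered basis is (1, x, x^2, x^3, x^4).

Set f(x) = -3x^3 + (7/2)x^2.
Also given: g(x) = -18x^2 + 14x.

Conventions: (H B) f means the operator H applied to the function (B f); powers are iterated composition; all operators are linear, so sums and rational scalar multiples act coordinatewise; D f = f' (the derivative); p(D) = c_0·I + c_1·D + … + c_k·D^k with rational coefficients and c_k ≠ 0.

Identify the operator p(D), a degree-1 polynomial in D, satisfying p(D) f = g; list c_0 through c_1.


p(D) = 2·D, i.e. c_0 = 0, c_1 = 2

D^0 f = -3x^3 + (7/2)x^2
D^1 f = -9x^2 + 7x
matching coefficients of g against c_0 f + c_1 Df + … from the top degree down determines the c_i
solution: c_0 = 0, c_1 = 2


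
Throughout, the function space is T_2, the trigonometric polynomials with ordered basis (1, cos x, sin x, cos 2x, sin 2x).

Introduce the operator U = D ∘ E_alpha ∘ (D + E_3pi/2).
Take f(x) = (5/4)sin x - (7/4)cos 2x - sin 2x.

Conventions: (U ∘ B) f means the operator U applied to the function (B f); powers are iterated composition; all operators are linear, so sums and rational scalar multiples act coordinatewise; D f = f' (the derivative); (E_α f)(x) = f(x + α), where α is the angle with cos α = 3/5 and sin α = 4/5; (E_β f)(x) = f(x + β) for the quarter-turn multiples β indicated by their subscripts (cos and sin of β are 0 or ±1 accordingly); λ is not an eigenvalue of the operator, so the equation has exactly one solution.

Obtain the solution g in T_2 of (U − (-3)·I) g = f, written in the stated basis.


write g with unknown coordinates in the stated basis and equate coefficients in (U − (-3)·I) g = f
solving from the highest basis element down gives g = (5/12)sin x - (1385/4724)cos 2x - (15/2362)sin 2x
check: U g = -(1028/1181)cos 2x - (2317/2362)sin 2x
so U g − (-3)·g = (5/4)sin x - (7/4)cos 2x - sin 2x = f ✓

the result is g(x) = (5/12)sin x - (1385/4724)cos 2x - (15/2362)sin 2x


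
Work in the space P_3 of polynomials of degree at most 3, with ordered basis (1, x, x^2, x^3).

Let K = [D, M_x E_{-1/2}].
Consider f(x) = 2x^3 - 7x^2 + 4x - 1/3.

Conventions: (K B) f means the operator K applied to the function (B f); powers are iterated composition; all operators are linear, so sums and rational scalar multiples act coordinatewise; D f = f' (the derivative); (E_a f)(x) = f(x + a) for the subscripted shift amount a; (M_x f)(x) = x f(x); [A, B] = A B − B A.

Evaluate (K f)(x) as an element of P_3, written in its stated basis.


the result is g(x) = 2x^3 - 10x^2 + (25/2)x - 13/3

E_{-1/2} f = 2x^3 - 10x^2 + (25/2)x - 13/3
M_x E_{-1/2} f = 2x^4 - 10x^3 + (25/2)x^2 - (13/3)x
D (M_x E_{-1/2}) f = 8x^3 - 30x^2 + 25x - 13/3
D f = 6x^2 - 14x + 4
E_{-1/2} D f = 6x^2 - 20x + 25/2
M_x E_{-1/2} D f = 6x^3 - 20x^2 + (25/2)x
[D, M_x E_{-1/2}] f = 2x^3 - 10x^2 + (25/2)x - 13/3


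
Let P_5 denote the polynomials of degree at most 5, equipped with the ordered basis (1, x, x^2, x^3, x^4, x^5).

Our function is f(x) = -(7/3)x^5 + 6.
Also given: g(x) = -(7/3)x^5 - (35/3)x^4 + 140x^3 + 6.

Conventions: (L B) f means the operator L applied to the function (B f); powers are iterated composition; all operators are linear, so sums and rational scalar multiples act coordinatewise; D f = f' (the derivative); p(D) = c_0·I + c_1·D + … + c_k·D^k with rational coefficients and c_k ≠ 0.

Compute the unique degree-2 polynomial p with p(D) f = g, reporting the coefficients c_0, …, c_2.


D^0 f = -(7/3)x^5 + 6
D^1 f = -(35/3)x^4
D^2 f = -(140/3)x^3
matching coefficients of g against c_0 f + c_1 Df + … from the top degree down determines the c_i
solution: c_0 = 1, c_1 = 1, c_2 = -3

p(D) = I + D − 3·D^2, i.e. c_0 = 1, c_1 = 1, c_2 = -3


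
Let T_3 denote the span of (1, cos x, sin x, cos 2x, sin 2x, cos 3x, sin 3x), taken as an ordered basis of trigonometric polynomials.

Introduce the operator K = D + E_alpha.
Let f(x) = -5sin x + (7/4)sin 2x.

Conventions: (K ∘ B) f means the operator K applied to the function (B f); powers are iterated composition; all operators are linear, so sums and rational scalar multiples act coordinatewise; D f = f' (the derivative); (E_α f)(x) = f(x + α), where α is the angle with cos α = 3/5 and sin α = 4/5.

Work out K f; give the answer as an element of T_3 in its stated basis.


the image equals g(x) = -9cos x - 3sin x + (259/50)cos 2x - (49/100)sin 2x

D f = -5cos x + (7/2)cos 2x
E_alpha f = -4cos x - 3sin x + (42/25)cos 2x - (49/100)sin 2x
(D + E_alpha) f = -9cos x - 3sin x + (259/50)cos 2x - (49/100)sin 2x


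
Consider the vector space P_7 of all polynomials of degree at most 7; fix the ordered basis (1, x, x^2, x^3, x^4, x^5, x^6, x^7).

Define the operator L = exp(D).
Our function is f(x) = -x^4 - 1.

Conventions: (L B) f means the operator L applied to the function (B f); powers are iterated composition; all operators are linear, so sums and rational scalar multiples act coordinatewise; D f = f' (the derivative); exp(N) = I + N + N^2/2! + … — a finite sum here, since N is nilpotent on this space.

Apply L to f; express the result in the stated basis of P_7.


g(x) = -x^4 - 4x^3 - 6x^2 - 4x - 2

order-1 term: -4x^3
order-2 term: -6x^2
order-3 term: -4x
order-4 term: -1
the series for exp(D) f terminates at order 4
exp(D) f = -x^4 - 4x^3 - 6x^2 - 4x - 2


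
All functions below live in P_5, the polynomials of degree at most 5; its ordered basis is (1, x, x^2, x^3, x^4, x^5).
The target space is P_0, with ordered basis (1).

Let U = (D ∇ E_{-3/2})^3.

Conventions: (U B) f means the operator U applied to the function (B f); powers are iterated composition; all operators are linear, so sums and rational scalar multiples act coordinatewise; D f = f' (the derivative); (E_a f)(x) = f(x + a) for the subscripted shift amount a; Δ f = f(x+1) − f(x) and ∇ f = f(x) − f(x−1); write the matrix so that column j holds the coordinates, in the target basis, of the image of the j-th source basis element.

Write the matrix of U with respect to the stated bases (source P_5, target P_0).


image of 1: 0
image of x: 0
image of x^2: 0
image of x^3: 0
image of x^4: 0
image of x^5: 0
each image's coordinates form column j of the matrix

the matrix is [[0, 0, 0, 0, 0, 0]] (rows listed top to bottom)


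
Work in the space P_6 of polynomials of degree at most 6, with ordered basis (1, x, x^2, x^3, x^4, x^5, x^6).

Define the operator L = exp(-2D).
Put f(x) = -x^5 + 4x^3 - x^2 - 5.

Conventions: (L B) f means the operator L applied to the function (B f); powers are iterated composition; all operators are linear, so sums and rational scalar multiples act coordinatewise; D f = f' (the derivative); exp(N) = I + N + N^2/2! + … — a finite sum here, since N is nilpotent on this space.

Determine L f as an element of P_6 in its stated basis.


order-1 term: 10x^4 - 24x^2 + 4x
order-2 term: -40x^3 + 48x - 4
order-3 term: 80x^2 - 32
order-4 term: -80x
order-5 term: 32
the series for exp(-2D) f terminates at order 5
exp(-2D) f = -x^5 + 10x^4 - 36x^3 + 55x^2 - 28x - 9

the image equals g(x) = -x^5 + 10x^4 - 36x^3 + 55x^2 - 28x - 9


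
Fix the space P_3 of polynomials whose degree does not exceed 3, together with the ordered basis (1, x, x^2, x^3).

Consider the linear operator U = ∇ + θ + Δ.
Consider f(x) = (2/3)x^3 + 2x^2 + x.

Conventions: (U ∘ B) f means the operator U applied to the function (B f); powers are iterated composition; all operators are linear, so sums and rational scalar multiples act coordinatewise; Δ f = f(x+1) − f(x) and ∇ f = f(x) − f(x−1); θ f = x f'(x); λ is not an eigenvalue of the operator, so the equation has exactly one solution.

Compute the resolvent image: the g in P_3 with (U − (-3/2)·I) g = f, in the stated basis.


write g with unknown coordinates in the stated basis and equate coefficients in (U − (-3/2)·I) g = f
solving from the highest basis element down gives g = (4/27)x^3 + (20/63)x^2 - (34/315)x - 152/2835
check: U g = (4/9)x^3 + (32/21)x^2 + (122/105)x + 76/945
so U g − (-3/2)·g = (2/3)x^3 + 2x^2 + x = f ✓

the result is g(x) = (4/27)x^3 + (20/63)x^2 - (34/315)x - 152/2835


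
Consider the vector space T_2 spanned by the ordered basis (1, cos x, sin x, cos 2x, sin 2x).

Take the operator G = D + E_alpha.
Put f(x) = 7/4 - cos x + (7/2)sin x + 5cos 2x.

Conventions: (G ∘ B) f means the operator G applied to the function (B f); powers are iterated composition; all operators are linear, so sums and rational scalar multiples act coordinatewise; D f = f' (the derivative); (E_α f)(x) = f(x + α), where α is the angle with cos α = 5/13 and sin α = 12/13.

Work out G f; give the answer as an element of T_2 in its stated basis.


D f = (7/2)cos x + sin x - 10sin 2x
E_alpha f = 7/4 + (37/13)cos x + (59/26)sin x - (595/169)cos 2x - (600/169)sin 2x
(D + E_alpha) f = 7/4 + (165/26)cos x + (85/26)sin x - (595/169)cos 2x - (2290/169)sin 2x

the result is g(x) = 7/4 + (165/26)cos x + (85/26)sin x - (595/169)cos 2x - (2290/169)sin 2x


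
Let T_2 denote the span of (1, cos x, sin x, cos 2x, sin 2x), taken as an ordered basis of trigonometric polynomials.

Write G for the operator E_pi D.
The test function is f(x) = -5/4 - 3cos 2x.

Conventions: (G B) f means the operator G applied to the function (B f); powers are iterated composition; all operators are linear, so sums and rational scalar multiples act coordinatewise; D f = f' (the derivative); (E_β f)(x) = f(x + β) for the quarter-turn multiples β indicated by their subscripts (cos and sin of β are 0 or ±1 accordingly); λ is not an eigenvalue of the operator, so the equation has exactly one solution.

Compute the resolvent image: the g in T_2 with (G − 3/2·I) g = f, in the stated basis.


write g with unknown coordinates in the stated basis and equate coefficients in (G − 3/2·I) g = f
solving from the highest basis element down gives g = 5/6 + (18/25)cos 2x - (24/25)sin 2x
check: G g = -(48/25)cos 2x - (36/25)sin 2x
so G g − 3/2·g = -5/4 - 3cos 2x = f ✓

the result is g(x) = 5/6 + (18/25)cos 2x - (24/25)sin 2x


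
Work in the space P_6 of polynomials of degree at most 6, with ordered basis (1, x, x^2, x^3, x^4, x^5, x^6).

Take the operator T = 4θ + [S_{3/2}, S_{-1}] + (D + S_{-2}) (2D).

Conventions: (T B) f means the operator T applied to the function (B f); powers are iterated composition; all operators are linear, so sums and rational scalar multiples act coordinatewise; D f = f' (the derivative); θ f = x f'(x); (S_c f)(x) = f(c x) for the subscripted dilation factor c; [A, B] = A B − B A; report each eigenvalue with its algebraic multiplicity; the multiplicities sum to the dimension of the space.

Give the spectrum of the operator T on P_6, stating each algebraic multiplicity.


λ = 0 (multiplicity 1), λ = 4 (multiplicity 1), λ = 8 (multiplicity 1), λ = 12 (multiplicity 1), λ = 16 (multiplicity 1), λ = 20 (multiplicity 1), λ = 24 (multiplicity 1)

image of 1: 0
image of x: 4x + 2
image of x^2: 8x^2 - 8x + 4
image of x^3: 12x^3 + 24x^2 + 12x
image of x^4: 16x^4 - 64x^3 + 24x^2
image of x^5: 20x^5 + 160x^4 + 40x^3
image of x^6: 24x^6 - 384x^5 + 60x^4
the matrix is upper triangular; its diagonal is (0, 4, 8, 12, 16, 20, 24)
for a triangular matrix the eigenvalues are the diagonal entries, with algebraic multiplicity their repetition count


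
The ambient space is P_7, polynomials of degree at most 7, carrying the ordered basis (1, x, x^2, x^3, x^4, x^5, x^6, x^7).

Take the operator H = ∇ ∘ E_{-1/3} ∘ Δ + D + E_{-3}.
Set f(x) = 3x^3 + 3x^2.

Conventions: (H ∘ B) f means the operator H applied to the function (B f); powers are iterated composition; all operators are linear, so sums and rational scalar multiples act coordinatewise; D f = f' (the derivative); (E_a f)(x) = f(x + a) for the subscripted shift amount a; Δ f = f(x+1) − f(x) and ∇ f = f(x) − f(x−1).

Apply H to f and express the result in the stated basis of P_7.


g(x) = 3x^3 - 15x^2 + 87x - 54

Δ f = 9x^2 + 15x + 6
E_{-1/3} Δ f = 9x^2 + 9x + 2
∇ E_{-1/3} Δ f = 18x
D f = 9x^2 + 6x
E_{-3} f = 3x^3 - 24x^2 + 63x - 54
(∇ ∘ E_{-1/3} ∘ Δ + D + E_{-3}) f = 3x^3 - 15x^2 + 87x - 54


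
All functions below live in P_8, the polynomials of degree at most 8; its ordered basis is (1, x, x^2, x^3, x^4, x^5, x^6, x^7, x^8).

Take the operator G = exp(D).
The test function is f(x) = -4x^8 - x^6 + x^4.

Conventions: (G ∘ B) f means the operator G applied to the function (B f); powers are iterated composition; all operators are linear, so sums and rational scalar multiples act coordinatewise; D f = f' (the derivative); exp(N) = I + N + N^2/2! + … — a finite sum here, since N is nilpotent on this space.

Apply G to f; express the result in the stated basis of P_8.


order-1 term: -32x^7 - 6x^5 + 4x^3
order-2 term: -112x^6 - 15x^4 + 6x^2
order-3 term: -224x^5 - 20x^3 + 4x
order-4 term: -280x^4 - 15x^2 + 1
order-5 term: -224x^3 - 6x
order-6 term: -112x^2 - 1
order-7 term: -32x
order-8 term: -4
the series for exp(D) f terminates at order 8
exp(D) f = -4x^8 - 32x^7 - 113x^6 - 230x^5 - 294x^4 - 240x^3 - 121x^2 - 34x - 4

g(x) = -4x^8 - 32x^7 - 113x^6 - 230x^5 - 294x^4 - 240x^3 - 121x^2 - 34x - 4


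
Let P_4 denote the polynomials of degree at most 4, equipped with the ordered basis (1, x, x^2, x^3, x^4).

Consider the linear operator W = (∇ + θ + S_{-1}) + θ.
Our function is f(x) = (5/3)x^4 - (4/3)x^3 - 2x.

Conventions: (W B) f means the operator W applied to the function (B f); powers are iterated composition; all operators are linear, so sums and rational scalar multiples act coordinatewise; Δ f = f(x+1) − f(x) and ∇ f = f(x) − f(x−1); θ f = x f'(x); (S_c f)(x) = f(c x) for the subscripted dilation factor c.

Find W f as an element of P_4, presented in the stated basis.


∇ f = (20/3)x^3 - 14x^2 + (32/3)x - 5
θ f = (20/3)x^4 - 4x^3 - 2x
S_{-1} f = (5/3)x^4 + (4/3)x^3 + 2x
(∇ + θ + S_{-1}) f = (25/3)x^4 + 4x^3 - 14x^2 + (32/3)x - 5
θ f = (20/3)x^4 - 4x^3 - 2x
((∇ + θ + S_{-1}) + θ) f = 15x^4 - 14x^2 + (26/3)x - 5

the image equals g(x) = 15x^4 - 14x^2 + (26/3)x - 5


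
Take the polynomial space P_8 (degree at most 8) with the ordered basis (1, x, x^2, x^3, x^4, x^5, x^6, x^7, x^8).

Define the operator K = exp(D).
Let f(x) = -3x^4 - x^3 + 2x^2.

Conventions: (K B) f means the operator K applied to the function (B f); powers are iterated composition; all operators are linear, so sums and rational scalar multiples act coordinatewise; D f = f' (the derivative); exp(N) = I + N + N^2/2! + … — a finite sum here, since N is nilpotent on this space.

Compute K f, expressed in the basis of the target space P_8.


order-1 term: -12x^3 - 3x^2 + 4x
order-2 term: -18x^2 - 3x + 2
order-3 term: -12x - 1
order-4 term: -3
the series for exp(D) f terminates at order 4
exp(D) f = -3x^4 - 13x^3 - 19x^2 - 11x - 2

g(x) = -3x^4 - 13x^3 - 19x^2 - 11x - 2


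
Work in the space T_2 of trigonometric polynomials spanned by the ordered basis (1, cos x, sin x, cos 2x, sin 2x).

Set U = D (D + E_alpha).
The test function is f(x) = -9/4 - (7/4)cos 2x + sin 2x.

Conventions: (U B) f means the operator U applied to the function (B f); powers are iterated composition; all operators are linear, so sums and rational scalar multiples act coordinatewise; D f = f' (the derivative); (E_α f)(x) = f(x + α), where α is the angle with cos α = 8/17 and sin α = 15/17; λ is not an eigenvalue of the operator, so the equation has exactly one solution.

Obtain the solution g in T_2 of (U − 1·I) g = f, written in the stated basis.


write g with unknown coordinates in the stated basis and equate coefficients in (U − 1·I) g = f
solving from the highest basis element down gives g = 9/4 + (2109/7532)cos 2x - (389/3766)sin 2x
check: U g = -(2768/1883)cos 2x + (3377/3766)sin 2x
so U g − 1·g = -9/4 - (7/4)cos 2x + sin 2x = f ✓

the image equals g(x) = 9/4 + (2109/7532)cos 2x - (389/3766)sin 2x


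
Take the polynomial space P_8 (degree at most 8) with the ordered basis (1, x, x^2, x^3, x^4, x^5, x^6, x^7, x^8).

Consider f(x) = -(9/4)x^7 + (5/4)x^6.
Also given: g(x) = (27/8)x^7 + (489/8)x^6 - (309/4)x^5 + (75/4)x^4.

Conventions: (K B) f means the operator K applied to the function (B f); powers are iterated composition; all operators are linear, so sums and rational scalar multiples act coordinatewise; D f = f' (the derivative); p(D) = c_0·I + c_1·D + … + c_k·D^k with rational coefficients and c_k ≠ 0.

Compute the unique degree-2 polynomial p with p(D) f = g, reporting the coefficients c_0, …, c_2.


D^0 f = -(9/4)x^7 + (5/4)x^6
D^1 f = -(63/4)x^6 + (15/2)x^5
D^2 f = -(189/2)x^5 + (75/2)x^4
matching coefficients of g against c_0 f + c_1 Df + … from the top degree down determines the c_i
solution: c_0 = -3/2, c_1 = -4, c_2 = 1/2

c_0 = -3/2, c_1 = -4, c_2 = 1/2


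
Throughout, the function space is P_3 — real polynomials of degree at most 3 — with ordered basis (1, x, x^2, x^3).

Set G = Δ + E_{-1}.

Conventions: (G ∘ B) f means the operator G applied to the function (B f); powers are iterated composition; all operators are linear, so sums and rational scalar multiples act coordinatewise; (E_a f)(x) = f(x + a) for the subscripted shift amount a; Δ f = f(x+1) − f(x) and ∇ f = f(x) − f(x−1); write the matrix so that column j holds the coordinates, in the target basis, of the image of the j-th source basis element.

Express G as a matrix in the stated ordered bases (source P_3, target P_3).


image of 1: 1
image of x: x
image of x^2: x^2 + 2
image of x^3: x^3 + 6x
each image's coordinates form column j of the matrix

the matrix is [[1, 0, 2, 0]; [0, 1, 0, 6]; [0, 0, 1, 0]; [0, 0, 0, 1]] (rows listed top to bottom)


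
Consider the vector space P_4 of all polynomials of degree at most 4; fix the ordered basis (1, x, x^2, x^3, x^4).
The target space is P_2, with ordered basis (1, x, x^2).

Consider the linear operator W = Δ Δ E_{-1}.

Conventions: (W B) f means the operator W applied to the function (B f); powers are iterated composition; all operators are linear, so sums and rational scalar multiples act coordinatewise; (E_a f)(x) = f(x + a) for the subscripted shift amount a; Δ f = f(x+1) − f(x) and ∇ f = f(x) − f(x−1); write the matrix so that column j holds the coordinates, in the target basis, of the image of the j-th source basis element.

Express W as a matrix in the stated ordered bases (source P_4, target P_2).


image of 1: 0
image of x: 0
image of x^2: 2
image of x^3: 6x
image of x^4: 12x^2 + 2
each image's coordinates form column j of the matrix

the matrix is [[0, 0, 2, 0, 2]; [0, 0, 0, 6, 0]; [0, 0, 0, 0, 12]] (rows listed top to bottom)


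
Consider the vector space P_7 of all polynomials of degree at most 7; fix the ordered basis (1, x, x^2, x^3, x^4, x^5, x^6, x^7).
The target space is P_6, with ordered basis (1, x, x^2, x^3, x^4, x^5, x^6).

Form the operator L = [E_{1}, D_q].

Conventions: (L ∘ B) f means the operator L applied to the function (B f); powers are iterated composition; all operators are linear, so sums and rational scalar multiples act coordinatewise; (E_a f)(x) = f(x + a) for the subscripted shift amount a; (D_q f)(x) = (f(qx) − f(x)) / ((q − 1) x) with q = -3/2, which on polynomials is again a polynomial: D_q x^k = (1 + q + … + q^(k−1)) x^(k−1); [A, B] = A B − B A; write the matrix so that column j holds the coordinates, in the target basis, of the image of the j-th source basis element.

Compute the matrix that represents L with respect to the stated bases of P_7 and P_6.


the matrix is [[0, 0, -5/2, -5/4, -45/8, -25/16, -325/32, 15/64]; [0, 0, 0, 5, -15/8, 75/4, -425/32, 1725/32]; [0, 0, 0, 0, -95/8, 25/8, -1225/16, 3025/64]; [0, 0, 0, 0, 0, 175/8, -275/16, 3225/16]; [0, 0, 0, 0, 0, 0, -1325/32, 2325/64]; [0, 0, 0, 0, 0, 0, 0, 145/2]; [0, 0, 0, 0, 0, 0, 0, 0]] (rows listed top to bottom)

image of 1: 0
image of x: 0
image of x^2: -5/2
image of x^3: 5x - 5/4
image of x^4: -(95/8)x^2 - (15/8)x - 45/8
image of x^5: (175/8)x^3 + (25/8)x^2 + (75/4)x - 25/16
image of x^6: -(1325/32)x^4 - (275/16)x^3 - (1225/16)x^2 - (425/32)x - 325/32
image of x^7: (145/2)x^5 + (2325/64)x^4 + (3225/16)x^3 + (3025/64)x^2 + (1725/32)x + 15/64
each image's coordinates form column j of the matrix


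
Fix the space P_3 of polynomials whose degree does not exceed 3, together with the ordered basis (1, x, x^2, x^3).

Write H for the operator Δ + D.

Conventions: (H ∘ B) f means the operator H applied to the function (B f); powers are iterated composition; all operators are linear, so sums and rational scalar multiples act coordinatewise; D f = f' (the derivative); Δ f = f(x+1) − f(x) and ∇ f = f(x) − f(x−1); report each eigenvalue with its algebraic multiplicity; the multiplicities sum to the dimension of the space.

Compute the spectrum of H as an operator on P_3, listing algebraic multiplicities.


λ = 0 (multiplicity 4)

image of 1: 0
image of x: 2
image of x^2: 4x + 1
image of x^3: 6x^2 + 3x + 1
the matrix is upper triangular; its diagonal is (0, 0, 0, 0)
for a triangular matrix the eigenvalues are the diagonal entries, with algebraic multiplicity their repetition count


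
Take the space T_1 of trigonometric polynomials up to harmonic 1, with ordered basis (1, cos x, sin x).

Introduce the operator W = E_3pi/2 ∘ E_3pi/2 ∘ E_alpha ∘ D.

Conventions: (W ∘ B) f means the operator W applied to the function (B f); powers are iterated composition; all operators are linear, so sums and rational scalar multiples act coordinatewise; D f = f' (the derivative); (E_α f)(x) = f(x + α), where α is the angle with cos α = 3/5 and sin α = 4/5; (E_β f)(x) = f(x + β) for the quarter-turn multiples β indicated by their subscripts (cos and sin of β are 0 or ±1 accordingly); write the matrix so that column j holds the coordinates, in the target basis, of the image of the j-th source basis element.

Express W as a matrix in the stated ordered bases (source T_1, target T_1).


image of 1: 0
image of cos x: (4/5)cos x + (3/5)sin x
image of sin x: -(3/5)cos x + (4/5)sin x
each image's coordinates form column j of the matrix

the matrix is [[0, 0, 0]; [0, 4/5, -3/5]; [0, 3/5, 4/5]] (rows listed top to bottom)


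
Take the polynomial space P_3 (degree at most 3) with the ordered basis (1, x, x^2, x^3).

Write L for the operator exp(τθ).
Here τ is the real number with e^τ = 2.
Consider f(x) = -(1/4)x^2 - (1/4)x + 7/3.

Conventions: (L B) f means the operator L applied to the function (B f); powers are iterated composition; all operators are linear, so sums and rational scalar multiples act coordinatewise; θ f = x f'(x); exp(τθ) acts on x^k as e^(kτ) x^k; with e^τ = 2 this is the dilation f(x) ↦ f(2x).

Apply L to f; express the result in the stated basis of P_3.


exp(τθ) x^k = e^(kτ) x^k; with e^τ = 2 this sends x^k to 2^k x^k
x ↦ 2 x
x^2 ↦ 4 x^2
applying this coordinatewise to f: exp(τθ) f = -x^2 - (1/2)x + 7/3

the result is g(x) = -x^2 - (1/2)x + 7/3


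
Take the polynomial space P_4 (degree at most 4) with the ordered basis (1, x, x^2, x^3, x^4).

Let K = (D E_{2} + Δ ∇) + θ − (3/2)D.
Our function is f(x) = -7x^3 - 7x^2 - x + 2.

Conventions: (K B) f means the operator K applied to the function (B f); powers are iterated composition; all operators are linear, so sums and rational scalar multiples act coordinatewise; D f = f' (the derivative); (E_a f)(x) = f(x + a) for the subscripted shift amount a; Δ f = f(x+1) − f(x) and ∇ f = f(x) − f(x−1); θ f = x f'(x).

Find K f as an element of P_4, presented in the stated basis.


the result is g(x) = -21x^3 - (7/2)x^2 - 120x - 251/2

E_{2} f = -7x^3 - 49x^2 - 113x - 84
D E_{2} f = -21x^2 - 98x - 113
∇ f = -21x^2 + 7x - 1
Δ ∇ f = -42x - 14
(D E_{2} + Δ ∇) f = -21x^2 - 140x - 127
θ f = -21x^3 - 14x^2 - x
D f = -21x^2 - 14x - 1
(-(3/2)D) f = (63/2)x^2 + 21x + 3/2
((D E_{2} + Δ ∇) + θ − (3/2)D) f = -21x^3 - (7/2)x^2 - 120x - 251/2


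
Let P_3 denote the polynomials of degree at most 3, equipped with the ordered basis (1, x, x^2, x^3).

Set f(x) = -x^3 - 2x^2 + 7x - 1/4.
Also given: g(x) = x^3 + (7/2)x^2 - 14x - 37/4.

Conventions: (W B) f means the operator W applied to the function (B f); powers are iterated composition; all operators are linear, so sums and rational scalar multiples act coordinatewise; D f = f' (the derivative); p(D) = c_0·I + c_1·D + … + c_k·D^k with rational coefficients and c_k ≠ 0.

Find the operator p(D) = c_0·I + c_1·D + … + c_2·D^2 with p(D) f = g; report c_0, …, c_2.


D^0 f = -x^3 - 2x^2 + 7x - 1/4
D^1 f = -3x^2 - 4x + 7
D^2 f = -6x - 4
matching coefficients of g against c_0 f + c_1 Df + … from the top degree down determines the c_i
solution: c_0 = -1, c_1 = -1/2, c_2 = 3/2

c_0 = -1, c_1 = -1/2, c_2 = 3/2


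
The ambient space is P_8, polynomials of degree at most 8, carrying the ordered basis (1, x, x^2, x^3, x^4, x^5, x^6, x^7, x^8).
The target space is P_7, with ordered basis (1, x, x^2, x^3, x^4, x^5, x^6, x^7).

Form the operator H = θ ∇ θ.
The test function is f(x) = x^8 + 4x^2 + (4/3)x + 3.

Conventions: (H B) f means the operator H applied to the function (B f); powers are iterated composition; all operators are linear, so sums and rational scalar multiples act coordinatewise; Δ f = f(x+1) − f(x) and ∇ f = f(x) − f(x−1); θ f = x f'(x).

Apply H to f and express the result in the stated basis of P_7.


g(x) = 448x^7 - 1344x^6 + 2240x^5 - 2240x^4 + 1344x^3 - 448x^2 + 80x

θ f = 8x^8 + 8x^2 + (4/3)x
∇ θ f = 64x^7 - 224x^6 + 448x^5 - 560x^4 + 448x^3 - 224x^2 + 80x - 44/3
θ ∇ θ f = 448x^7 - 1344x^6 + 2240x^5 - 2240x^4 + 1344x^3 - 448x^2 + 80x


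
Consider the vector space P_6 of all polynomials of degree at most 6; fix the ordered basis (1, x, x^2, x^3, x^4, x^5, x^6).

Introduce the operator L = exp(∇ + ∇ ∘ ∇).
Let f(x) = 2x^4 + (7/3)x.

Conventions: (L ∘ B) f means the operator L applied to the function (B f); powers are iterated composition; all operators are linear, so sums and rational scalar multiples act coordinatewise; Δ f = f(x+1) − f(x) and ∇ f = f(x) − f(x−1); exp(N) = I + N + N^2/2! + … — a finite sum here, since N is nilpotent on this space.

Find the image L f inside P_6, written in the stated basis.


the image equals g(x) = 2x^4 + 8x^3 + 24x^2 - (17/3)x + 25/3

order-1 term: 8x^3 + 12x^2 - 40x + 85/3
order-2 term: 12x^2 + 24x - 34
order-3 term: 8x + 12
order-4 term: 2
the series for exp(∇ + ∇ ∘ ∇) f terminates at order 4
exp(∇ + ∇ ∘ ∇) f = 2x^4 + 8x^3 + 24x^2 - (17/3)x + 25/3


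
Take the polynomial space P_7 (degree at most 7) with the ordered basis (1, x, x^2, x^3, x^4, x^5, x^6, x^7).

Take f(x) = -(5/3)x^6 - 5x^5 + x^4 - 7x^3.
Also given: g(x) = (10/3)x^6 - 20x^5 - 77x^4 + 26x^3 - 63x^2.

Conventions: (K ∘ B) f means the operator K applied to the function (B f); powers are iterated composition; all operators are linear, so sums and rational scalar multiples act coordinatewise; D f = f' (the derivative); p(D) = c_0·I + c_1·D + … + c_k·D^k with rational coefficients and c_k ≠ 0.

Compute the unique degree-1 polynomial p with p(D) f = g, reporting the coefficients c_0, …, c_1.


p(D) = -2·I + 3·D, i.e. c_0 = -2, c_1 = 3

D^0 f = -(5/3)x^6 - 5x^5 + x^4 - 7x^3
D^1 f = -10x^5 - 25x^4 + 4x^3 - 21x^2
matching coefficients of g against c_0 f + c_1 Df + … from the top degree down determines the c_i
solution: c_0 = -2, c_1 = 3


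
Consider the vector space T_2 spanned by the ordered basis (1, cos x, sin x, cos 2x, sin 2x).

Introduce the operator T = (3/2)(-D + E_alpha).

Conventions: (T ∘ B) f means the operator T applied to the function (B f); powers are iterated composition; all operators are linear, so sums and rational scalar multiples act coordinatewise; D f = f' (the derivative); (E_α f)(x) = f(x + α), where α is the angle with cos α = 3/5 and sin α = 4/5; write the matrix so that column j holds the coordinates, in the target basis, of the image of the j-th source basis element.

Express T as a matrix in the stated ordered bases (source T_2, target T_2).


the matrix is [[3/2, 0, 0, 0, 0]; [0, 9/10, -3/10, 0, 0]; [0, 3/10, 9/10, 0, 0]; [0, 0, 0, -21/50, -39/25]; [0, 0, 0, 39/25, -21/50]] (rows listed top to bottom)

image of 1: 3/2
image of cos x: (9/10)cos x + (3/10)sin x
image of sin x: -(3/10)cos x + (9/10)sin x
image of cos 2x: -(21/50)cos 2x + (39/25)sin 2x
image of sin 2x: -(39/25)cos 2x - (21/50)sin 2x
each image's coordinates form column j of the matrix


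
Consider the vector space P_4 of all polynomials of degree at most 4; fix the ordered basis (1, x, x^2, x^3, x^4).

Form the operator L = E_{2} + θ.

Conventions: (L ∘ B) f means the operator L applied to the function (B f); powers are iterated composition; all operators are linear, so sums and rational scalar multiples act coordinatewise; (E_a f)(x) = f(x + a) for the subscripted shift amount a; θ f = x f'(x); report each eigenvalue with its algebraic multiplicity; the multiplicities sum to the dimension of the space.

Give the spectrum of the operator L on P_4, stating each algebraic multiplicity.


λ = 1 (multiplicity 1), λ = 2 (multiplicity 1), λ = 3 (multiplicity 1), λ = 4 (multiplicity 1), λ = 5 (multiplicity 1)

image of 1: 1
image of x: 2x + 2
image of x^2: 3x^2 + 4x + 4
image of x^3: 4x^3 + 6x^2 + 12x + 8
image of x^4: 5x^4 + 8x^3 + 24x^2 + 32x + 16
the matrix is upper triangular; its diagonal is (1, 2, 3, 4, 5)
for a triangular matrix the eigenvalues are the diagonal entries, with algebraic multiplicity their repetition count


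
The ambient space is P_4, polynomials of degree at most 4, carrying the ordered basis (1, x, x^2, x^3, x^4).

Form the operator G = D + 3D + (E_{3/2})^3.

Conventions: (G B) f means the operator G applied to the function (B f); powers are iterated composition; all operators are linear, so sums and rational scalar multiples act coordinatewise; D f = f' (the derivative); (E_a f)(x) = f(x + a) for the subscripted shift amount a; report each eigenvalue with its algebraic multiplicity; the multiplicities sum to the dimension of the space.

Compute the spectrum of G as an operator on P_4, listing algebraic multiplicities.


λ = 1 (multiplicity 5)

image of 1: 1
image of x: x + 17/2
image of x^2: x^2 + 17x + 81/4
image of x^3: x^3 + (51/2)x^2 + (243/4)x + 729/8
image of x^4: x^4 + 34x^3 + (243/2)x^2 + (729/2)x + 6561/16
the matrix is upper triangular; its diagonal is (1, 1, 1, 1, 1)
for a triangular matrix the eigenvalues are the diagonal entries, with algebraic multiplicity their repetition count


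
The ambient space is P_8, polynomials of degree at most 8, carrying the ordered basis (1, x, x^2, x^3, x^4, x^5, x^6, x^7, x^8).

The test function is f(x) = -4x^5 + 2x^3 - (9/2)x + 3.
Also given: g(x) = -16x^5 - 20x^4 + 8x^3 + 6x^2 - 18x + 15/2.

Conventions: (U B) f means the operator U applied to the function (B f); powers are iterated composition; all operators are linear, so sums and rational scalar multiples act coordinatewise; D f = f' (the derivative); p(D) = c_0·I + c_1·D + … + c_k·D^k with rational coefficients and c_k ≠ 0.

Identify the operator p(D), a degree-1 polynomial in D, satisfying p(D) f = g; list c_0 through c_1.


D^0 f = -4x^5 + 2x^3 - (9/2)x + 3
D^1 f = -20x^4 + 6x^2 - 9/2
matching coefficients of g against c_0 f + c_1 Df + … from the top degree down determines the c_i
solution: c_0 = 4, c_1 = 1

c_0 = 4, c_1 = 1


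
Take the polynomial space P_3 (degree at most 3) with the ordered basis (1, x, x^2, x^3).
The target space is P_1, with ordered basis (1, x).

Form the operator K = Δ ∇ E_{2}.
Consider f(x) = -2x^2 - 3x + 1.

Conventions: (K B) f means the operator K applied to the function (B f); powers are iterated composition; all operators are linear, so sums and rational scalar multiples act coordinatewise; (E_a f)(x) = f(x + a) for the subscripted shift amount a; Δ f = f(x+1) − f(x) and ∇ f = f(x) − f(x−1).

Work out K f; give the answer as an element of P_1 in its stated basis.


the image equals g(x) = -4

E_{2} f = -2x^2 - 11x - 13
∇ E_{2} f = -4x - 9
Δ ∇ E_{2} f = -4


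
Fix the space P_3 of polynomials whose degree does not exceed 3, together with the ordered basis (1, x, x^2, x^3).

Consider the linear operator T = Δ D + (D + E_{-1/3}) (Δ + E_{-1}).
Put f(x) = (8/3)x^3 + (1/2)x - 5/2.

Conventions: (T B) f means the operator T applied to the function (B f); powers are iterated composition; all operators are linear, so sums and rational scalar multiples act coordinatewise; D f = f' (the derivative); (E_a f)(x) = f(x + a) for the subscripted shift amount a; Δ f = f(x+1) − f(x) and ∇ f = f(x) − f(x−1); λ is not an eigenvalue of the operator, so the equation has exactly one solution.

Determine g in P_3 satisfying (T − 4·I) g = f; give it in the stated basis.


g(x) = -(8/9)x^3 - (16/27)x^2 - (1985/486)x - 12901/4374

write g with unknown coordinates in the stated basis and equate coefficients in (T − 4·I) g = f
solving from the highest basis element down gives g = -(8/9)x^3 - (16/27)x^2 - (1985/486)x - 12901/4374
check: T g = -(8/9)x^3 - (64/27)x^2 - (7697/486)x - 62539/4374
so T g − 4·g = (8/3)x^3 + (1/2)x - 5/2 = f ✓


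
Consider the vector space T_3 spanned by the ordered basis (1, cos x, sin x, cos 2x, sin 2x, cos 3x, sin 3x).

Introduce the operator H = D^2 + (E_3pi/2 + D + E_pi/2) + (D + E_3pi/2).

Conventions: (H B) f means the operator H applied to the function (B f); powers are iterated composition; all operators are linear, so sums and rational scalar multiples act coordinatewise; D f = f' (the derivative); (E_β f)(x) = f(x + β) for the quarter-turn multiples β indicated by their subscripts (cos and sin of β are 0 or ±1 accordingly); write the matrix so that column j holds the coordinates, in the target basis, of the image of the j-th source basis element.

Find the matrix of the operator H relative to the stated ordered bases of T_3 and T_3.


the matrix is [[3, 0, 0, 0, 0, 0, 0]; [0, -1, 1, 0, 0, 0, 0]; [0, -1, -1, 0, 0, 0, 0]; [0, 0, 0, -7, 4, 0, 0]; [0, 0, 0, -4, -7, 0, 0]; [0, 0, 0, 0, 0, -9, 7]; [0, 0, 0, 0, 0, -7, -9]] (rows listed top to bottom)

image of 1: 3
image of cos x: -cos x - sin x
image of sin x: cos x - sin x
image of cos 2x: -7cos 2x - 4sin 2x
image of sin 2x: 4cos 2x - 7sin 2x
image of cos 3x: -9cos 3x - 7sin 3x
image of sin 3x: 7cos 3x - 9sin 3x
each image's coordinates form column j of the matrix


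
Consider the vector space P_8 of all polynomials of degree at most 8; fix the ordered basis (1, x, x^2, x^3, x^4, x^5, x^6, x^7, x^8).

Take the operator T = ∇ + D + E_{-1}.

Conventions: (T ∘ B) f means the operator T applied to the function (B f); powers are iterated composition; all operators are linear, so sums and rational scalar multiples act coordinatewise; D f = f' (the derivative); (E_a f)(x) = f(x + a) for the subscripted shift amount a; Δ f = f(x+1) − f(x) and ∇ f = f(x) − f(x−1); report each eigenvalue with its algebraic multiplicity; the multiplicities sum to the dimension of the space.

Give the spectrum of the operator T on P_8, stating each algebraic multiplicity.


λ = 1 (multiplicity 9)

image of 1: 1
image of x: x + 1
image of x^2: x^2 + 2x
image of x^3: x^3 + 3x^2
image of x^4: x^4 + 4x^3
image of x^5: x^5 + 5x^4
image of x^6: x^6 + 6x^5
image of x^7: x^7 + 7x^6
image of x^8: x^8 + 8x^7
the matrix is upper triangular; its diagonal is (1, 1, 1, 1, 1, 1, 1, 1, 1)
for a triangular matrix the eigenvalues are the diagonal entries, with algebraic multiplicity their repetition count


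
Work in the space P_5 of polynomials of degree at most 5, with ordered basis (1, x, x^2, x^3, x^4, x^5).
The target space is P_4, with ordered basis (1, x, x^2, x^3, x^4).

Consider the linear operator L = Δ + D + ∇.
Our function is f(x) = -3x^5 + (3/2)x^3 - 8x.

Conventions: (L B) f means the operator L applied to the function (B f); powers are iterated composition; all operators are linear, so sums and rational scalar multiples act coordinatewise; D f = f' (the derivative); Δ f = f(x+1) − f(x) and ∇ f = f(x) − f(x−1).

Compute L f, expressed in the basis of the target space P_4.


Δ f = -15x^4 - 30x^3 - (51/2)x^2 - (21/2)x - 19/2
D f = -15x^4 + (9/2)x^2 - 8
∇ f = -15x^4 + 30x^3 - (51/2)x^2 + (21/2)x - 19/2
(Δ + D + ∇) f = -45x^4 - (93/2)x^2 - 27

the image equals g(x) = -45x^4 - (93/2)x^2 - 27


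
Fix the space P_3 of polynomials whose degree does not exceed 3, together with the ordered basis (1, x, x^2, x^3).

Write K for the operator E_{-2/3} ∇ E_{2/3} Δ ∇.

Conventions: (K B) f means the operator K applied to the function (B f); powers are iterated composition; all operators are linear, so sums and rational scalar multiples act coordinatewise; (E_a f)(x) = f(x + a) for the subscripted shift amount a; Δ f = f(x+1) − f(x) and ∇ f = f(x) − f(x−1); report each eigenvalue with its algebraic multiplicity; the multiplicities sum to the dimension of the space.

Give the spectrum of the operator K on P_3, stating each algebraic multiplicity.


image of 1: 0
image of x: 0
image of x^2: 0
image of x^3: 6
the matrix is upper triangular; its diagonal is (0, 0, 0, 0)
for a triangular matrix the eigenvalues are the diagonal entries, with algebraic multiplicity their repetition count

λ = 0 (multiplicity 4)


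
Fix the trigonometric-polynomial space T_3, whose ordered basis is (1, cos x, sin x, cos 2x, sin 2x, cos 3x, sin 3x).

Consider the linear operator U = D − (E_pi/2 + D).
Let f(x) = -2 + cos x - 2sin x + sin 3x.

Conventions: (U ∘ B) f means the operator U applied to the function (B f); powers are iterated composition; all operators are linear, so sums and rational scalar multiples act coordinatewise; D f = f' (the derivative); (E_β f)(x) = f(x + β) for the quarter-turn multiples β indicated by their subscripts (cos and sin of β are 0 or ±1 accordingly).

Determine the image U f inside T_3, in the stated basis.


the image equals g(x) = 2 + 2cos x + sin x + cos 3x

D f = -2cos x - sin x + 3cos 3x
E_pi/2 f = -2 - 2cos x - sin x - cos 3x
D f = -2cos x - sin x + 3cos 3x
(E_pi/2 + D) f = -2 - 4cos x - 2sin x + 2cos 3x
(-(E_pi/2 + D)) f = 2 + 4cos x + 2sin x - 2cos 3x
(D − (E_pi/2 + D)) f = 2 + 2cos x + sin x + cos 3x
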